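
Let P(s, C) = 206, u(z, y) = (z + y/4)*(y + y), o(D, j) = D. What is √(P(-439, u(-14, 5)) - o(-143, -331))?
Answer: √349 ≈ 18.682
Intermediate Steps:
u(z, y) = 2*y*(z + y/4) (u(z, y) = (z + y*(¼))*(2*y) = (z + y/4)*(2*y) = 2*y*(z + y/4))
√(P(-439, u(-14, 5)) - o(-143, -331)) = √(206 - 1*(-143)) = √(206 + 143) = √349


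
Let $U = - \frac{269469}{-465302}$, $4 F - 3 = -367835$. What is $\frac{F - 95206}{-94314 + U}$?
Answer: $\frac{29029261176}{14628074453} \approx 1.9845$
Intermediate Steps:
$F = -91958$ ($F = \frac{3}{4} + \frac{1}{4} \left(-367835\right) = \frac{3}{4} - \frac{367835}{4} = -91958$)
$U = \frac{269469}{465302}$ ($U = \left(-269469\right) \left(- \frac{1}{465302}\right) = \frac{269469}{465302} \approx 0.57913$)
$\frac{F - 95206}{-94314 + U} = \frac{-91958 - 95206}{-94314 + \frac{269469}{465302}} = - \frac{187164}{- \frac{43884223359}{465302}} = \left(-187164\right) \left(- \frac{465302}{43884223359}\right) = \frac{29029261176}{14628074453}$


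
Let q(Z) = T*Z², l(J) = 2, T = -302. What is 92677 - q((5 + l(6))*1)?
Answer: 107475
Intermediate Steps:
q(Z) = -302*Z²
92677 - q((5 + l(6))*1) = 92677 - (-302)*((5 + 2)*1)² = 92677 - (-302)*(7*1)² = 92677 - (-302)*7² = 92677 - (-302)*49 = 92677 - 1*(-14798) = 92677 + 14798 = 107475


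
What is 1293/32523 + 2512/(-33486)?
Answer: -6400063/181510863 ≈ -0.035260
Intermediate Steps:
1293/32523 + 2512/(-33486) = 1293*(1/32523) + 2512*(-1/33486) = 431/10841 - 1256/16743 = -6400063/181510863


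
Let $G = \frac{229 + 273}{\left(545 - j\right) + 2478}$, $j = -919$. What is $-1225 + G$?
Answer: $- \frac{2414224}{1971} \approx -1224.9$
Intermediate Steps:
$G = \frac{251}{1971}$ ($G = \frac{229 + 273}{\left(545 - -919\right) + 2478} = \frac{502}{\left(545 + 919\right) + 2478} = \frac{502}{1464 + 2478} = \frac{502}{3942} = 502 \cdot \frac{1}{3942} = \frac{251}{1971} \approx 0.12735$)
$-1225 + G = -1225 + \frac{251}{1971} = - \frac{2414224}{1971}$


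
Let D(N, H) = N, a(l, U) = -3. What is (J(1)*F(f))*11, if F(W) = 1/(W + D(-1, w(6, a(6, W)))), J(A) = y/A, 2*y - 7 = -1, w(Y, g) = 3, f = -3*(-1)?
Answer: 33/2 ≈ 16.500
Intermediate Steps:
f = 3
y = 3 (y = 7/2 + (½)*(-1) = 7/2 - ½ = 3)
J(A) = 3/A
F(W) = 1/(-1 + W) (F(W) = 1/(W - 1) = 1/(-1 + W))
(J(1)*F(f))*11 = ((3/1)/(-1 + 3))*11 = ((3*1)/2)*11 = (3*(½))*11 = (3/2)*11 = 33/2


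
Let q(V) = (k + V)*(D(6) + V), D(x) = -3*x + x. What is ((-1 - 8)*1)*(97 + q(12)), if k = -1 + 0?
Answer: -873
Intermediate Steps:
D(x) = -2*x
k = -1
q(V) = (-1 + V)*(-12 + V) (q(V) = (-1 + V)*(-2*6 + V) = (-1 + V)*(-12 + V))
((-1 - 8)*1)*(97 + q(12)) = ((-1 - 8)*1)*(97 + (12 + 12² - 13*12)) = (-9*1)*(97 + (12 + 144 - 156)) = -9*(97 + 0) = -9*97 = -873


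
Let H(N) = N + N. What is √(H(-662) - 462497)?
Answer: I*√463821 ≈ 681.04*I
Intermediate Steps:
H(N) = 2*N
√(H(-662) - 462497) = √(2*(-662) - 462497) = √(-1324 - 462497) = √(-463821) = I*√463821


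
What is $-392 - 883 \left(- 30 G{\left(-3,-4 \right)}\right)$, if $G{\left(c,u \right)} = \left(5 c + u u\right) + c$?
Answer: $-53372$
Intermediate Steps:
$G{\left(c,u \right)} = u^{2} + 6 c$ ($G{\left(c,u \right)} = \left(5 c + u^{2}\right) + c = \left(u^{2} + 5 c\right) + c = u^{2} + 6 c$)
$-392 - 883 \left(- 30 G{\left(-3,-4 \right)}\right) = -392 - 883 \left(- 30 \left(\left(-4\right)^{2} + 6 \left(-3\right)\right)\right) = -392 - 883 \left(- 30 \left(16 - 18\right)\right) = -392 - 883 \left(\left(-30\right) \left(-2\right)\right) = -392 - 52980 = -53372$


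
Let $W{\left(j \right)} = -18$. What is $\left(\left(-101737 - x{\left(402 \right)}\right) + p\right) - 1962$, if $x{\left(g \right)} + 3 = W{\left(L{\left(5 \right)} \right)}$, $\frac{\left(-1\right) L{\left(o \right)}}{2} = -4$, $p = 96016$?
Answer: $-7662$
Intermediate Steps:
$L{\left(o \right)} = 8$ ($L{\left(o \right)} = \left(-2\right) \left(-4\right) = 8$)
$x{\left(g \right)} = -21$ ($x{\left(g \right)} = -3 - 18 = -21$)
$\left(\left(-101737 - x{\left(402 \right)}\right) + p\right) - 1962 = \left(\left(-101737 - -21\right) + 96016\right) - 1962 = \left(\left(-101737 + 21\right) + 96016\right) - 1962 = \left(-101716 + 96016\right) - 1962 = -5700 - 1962 = -7662$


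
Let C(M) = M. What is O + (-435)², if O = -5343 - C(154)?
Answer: 183728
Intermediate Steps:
O = -5497 (O = -5343 - 1*154 = -5343 - 154 = -5497)
O + (-435)² = -5497 + (-435)² = -5497 + 189225 = 183728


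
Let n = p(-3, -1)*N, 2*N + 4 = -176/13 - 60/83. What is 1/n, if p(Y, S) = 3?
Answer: -1079/29556 ≈ -0.036507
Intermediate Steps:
N = -9852/1079 (N = -2 + (-176/13 - 60/83)/2 = -2 + (½)*(-15388/1079) = -2 - 7694/1079 = -9852/1079 ≈ -9.1307)
n = -29556/1079 (n = 3*(-9852/1079) = -29556/1079 ≈ -27.392)
1/n = 1/(-29556/1079) = -1079/29556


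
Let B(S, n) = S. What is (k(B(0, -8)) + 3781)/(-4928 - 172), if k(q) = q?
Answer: -3781/5100 ≈ -0.74137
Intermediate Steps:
(k(B(0, -8)) + 3781)/(-4928 - 172) = (0 + 3781)/(-4928 - 172) = 3781/(-5100) = 3781*(-1/5100) = -3781/5100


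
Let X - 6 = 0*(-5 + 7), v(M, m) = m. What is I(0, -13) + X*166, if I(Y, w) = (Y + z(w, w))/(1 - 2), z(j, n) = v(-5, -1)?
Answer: 997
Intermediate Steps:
z(j, n) = -1
X = 6 (X = 6 + 0*(-5 + 7) = 6 + 0*2 = 6 + 0 = 6)
I(Y, w) = 1 - Y (I(Y, w) = (Y - 1)/(1 - 2) = (-1 + Y)/(-1) = (-1 + Y)*(-1) = 1 - Y)
I(0, -13) + X*166 = (1 - 1*0) + 6*166 = (1 + 0) + 996 = 1 + 996 = 997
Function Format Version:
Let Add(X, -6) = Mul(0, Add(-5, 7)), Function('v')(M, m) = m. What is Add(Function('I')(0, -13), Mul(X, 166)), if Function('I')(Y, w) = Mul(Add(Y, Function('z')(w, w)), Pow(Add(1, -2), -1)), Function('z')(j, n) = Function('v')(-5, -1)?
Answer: 997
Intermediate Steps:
Function('z')(j, n) = -1
X = 6 (X = Add(6, Mul(0, Add(-5, 7))) = Add(6, Mul(0, 2)) = Add(6, 0) = 6)
Function('I')(Y, w) = Add(1, Mul(-1, Y)) (Function('I')(Y, w) = Mul(Add(Y, -1), Pow(Add(1, -2), -1)) = Mul(Add(-1, Y), Pow(-1, -1)) = Mul(Add(-1, Y), -1) = Add(1, Mul(-1, Y)))
Add(Function('I')(0, -13), Mul(X, 166)) = Add(Add(1, Mul(-1, 0)), Mul(6, 166)) = Add(Add(1, 0), 996) = Add(1, 996) = 997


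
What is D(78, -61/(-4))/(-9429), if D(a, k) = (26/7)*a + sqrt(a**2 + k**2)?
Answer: -676/22001 - sqrt(101065)/37716 ≈ -0.039155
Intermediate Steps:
D(a, k) = sqrt(a**2 + k**2) + 26*a/7 (D(a, k) = (26*(1/7))*a + sqrt(a**2 + k**2) = 26*a/7 + sqrt(a**2 + k**2) = sqrt(a**2 + k**2) + 26*a/7)
D(78, -61/(-4))/(-9429) = (sqrt(78**2 + (-61/(-4))**2) + (26/7)*78)/(-9429) = (sqrt(6084 + (-61*(-1/4))**2) + 2028/7)*(-1/9429) = (sqrt(6084 + (61/4)**2) + 2028/7)*(-1/9429) = (sqrt(6084 + 3721/16) + 2028/7)*(-1/9429) = (sqrt(101065/16) + 2028/7)*(-1/9429) = (sqrt(101065)/4 + 2028/7)*(-1/9429) = (2028/7 + sqrt(101065)/4)*(-1/9429) = -676/22001 - sqrt(101065)/37716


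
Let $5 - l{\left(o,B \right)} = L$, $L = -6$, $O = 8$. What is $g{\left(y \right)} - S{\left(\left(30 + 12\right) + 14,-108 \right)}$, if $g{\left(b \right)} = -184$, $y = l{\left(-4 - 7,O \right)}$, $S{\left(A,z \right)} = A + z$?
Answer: $-132$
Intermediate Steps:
$l{\left(o,B \right)} = 11$ ($l{\left(o,B \right)} = 5 - -6 = 5 + 6 = 11$)
$y = 11$
$g{\left(y \right)} - S{\left(\left(30 + 12\right) + 14,-108 \right)} = -184 - \left(\left(\left(30 + 12\right) + 14\right) - 108\right) = -184 - \left(\left(42 + 14\right) - 108\right) = -184 - \left(56 - 108\right) = -184 - -52 = -184 + 52 = -132$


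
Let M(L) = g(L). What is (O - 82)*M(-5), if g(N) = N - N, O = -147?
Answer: 0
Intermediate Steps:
g(N) = 0
M(L) = 0
(O - 82)*M(-5) = (-147 - 82)*0 = -229*0 = 0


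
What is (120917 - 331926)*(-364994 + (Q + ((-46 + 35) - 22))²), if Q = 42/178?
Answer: 608257585727762/7921 ≈ 7.6790e+10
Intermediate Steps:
Q = 21/89 (Q = 42*(1/178) = 21/89 ≈ 0.23595)
(120917 - 331926)*(-364994 + (Q + ((-46 + 35) - 22))²) = (120917 - 331926)*(-364994 + (21/89 + ((-46 + 35) - 22))²) = -211009*(-364994 + (21/89 + (-11 - 22))²) = -211009*(-364994 + (21/89 - 33)²) = -211009*(-364994 + (-2916/89)²) = -211009*(-364994 + 8503056/7921) = -211009*(-2882614418/7921) = 608257585727762/7921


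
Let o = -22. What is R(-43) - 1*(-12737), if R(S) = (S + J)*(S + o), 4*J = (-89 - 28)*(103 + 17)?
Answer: 243682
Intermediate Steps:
J = -3510 (J = ((-89 - 28)*(103 + 17))/4 = (-117*120)/4 = (¼)*(-14040) = -3510)
R(S) = (-3510 + S)*(-22 + S) (R(S) = (S - 3510)*(S - 22) = (-3510 + S)*(-22 + S))
R(-43) - 1*(-12737) = (77220 + (-43)² - 3532*(-43)) - 1*(-12737) = (77220 + 1849 + 151876) + 12737 = 230945 + 12737 = 243682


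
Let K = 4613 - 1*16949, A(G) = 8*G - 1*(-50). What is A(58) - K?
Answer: 12850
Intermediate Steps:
A(G) = 50 + 8*G (A(G) = 8*G + 50 = 50 + 8*G)
K = -12336 (K = 4613 - 16949 = -12336)
A(58) - K = (50 + 8*58) - 1*(-12336) = (50 + 464) + 12336 = 514 + 12336 = 12850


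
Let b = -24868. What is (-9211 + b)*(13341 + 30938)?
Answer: -1508984041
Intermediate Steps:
(-9211 + b)*(13341 + 30938) = (-9211 - 24868)*(13341 + 30938) = -34079*44279 = -1508984041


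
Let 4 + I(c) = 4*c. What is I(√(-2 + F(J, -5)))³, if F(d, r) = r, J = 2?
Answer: 1280 - 256*I*√7 ≈ 1280.0 - 677.31*I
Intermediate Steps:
I(c) = -4 + 4*c
I(√(-2 + F(J, -5)))³ = (-4 + 4*√(-2 - 5))³ = (-4 + 4*√(-7))³ = (-4 + 4*(I*√7))³ = (-4 + 4*I*√7)³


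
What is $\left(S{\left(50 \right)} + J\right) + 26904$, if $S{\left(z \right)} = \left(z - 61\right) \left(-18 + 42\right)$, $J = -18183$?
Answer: $8457$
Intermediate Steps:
$S{\left(z \right)} = -1464 + 24 z$ ($S{\left(z \right)} = \left(-61 + z\right) 24 = -1464 + 24 z$)
$\left(S{\left(50 \right)} + J\right) + 26904 = \left(\left(-1464 + 24 \cdot 50\right) - 18183\right) + 26904 = \left(\left(-1464 + 1200\right) - 18183\right) + 26904 = \left(-264 - 18183\right) + 26904 = -18447 + 26904 = 8457$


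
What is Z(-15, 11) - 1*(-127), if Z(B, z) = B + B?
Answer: 97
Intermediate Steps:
Z(B, z) = 2*B
Z(-15, 11) - 1*(-127) = 2*(-15) - 1*(-127) = -30 + 127 = 97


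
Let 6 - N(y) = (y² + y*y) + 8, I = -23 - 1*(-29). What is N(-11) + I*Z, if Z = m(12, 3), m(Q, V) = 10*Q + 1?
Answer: 482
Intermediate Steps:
m(Q, V) = 1 + 10*Q
Z = 121 (Z = 1 + 10*12 = 1 + 120 = 121)
I = 6 (I = -23 + 29 = 6)
N(y) = -2 - 2*y² (N(y) = 6 - ((y² + y*y) + 8) = 6 - ((y² + y²) + 8) = 6 - (2*y² + 8) = 6 - (8 + 2*y²) = 6 + (-8 - 2*y²) = -2 - 2*y²)
N(-11) + I*Z = (-2 - 2*(-11)²) + 6*121 = (-2 - 2*121) + 726 = (-2 - 242) + 726 = -244 + 726 = 482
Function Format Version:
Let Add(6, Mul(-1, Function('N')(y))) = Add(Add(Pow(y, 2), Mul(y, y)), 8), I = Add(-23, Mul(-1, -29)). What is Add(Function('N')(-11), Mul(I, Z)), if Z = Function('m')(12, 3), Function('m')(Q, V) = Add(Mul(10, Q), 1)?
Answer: 482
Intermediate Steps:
Function('m')(Q, V) = Add(1, Mul(10, Q))
Z = 121 (Z = Add(1, Mul(10, 12)) = Add(1, 120) = 121)
I = 6 (I = Add(-23, 29) = 6)
Function('N')(y) = Add(-2, Mul(-2, Pow(y, 2))) (Function('N')(y) = Add(6, Mul(-1, Add(Add(Pow(y, 2), Mul(y, y)), 8))) = Add(6, Mul(-1, Add(Add(Pow(y, 2), Pow(y, 2)), 8))) = Add(6, Mul(-1, Add(Mul(2, Pow(y, 2)), 8))) = Add(6, Mul(-1, Add(8, Mul(2, Pow(y, 2))))) = Add(6, Add(-8, Mul(-2, Pow(y, 2)))) = Add(-2, Mul(-2, Pow(y, 2))))
Add(Function('N')(-11), Mul(I, Z)) = Add(Add(-2, Mul(-2, Pow(-11, 2))), Mul(6, 121)) = Add(Add(-2, Mul(-2, 121)), 726) = Add(Add(-2, -242), 726) = Add(-244, 726) = 482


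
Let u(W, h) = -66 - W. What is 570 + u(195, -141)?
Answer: 309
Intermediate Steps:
570 + u(195, -141) = 570 + (-66 - 1*195) = 570 + (-66 - 195) = 570 - 261 = 309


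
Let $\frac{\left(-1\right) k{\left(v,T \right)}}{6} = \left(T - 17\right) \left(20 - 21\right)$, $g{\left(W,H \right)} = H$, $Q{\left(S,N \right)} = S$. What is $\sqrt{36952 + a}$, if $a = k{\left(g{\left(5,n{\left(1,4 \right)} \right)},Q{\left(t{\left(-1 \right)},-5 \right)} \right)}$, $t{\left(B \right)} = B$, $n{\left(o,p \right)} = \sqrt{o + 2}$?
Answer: $2 \sqrt{9211} \approx 191.95$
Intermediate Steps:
$n{\left(o,p \right)} = \sqrt{2 + o}$
$k{\left(v,T \right)} = -102 + 6 T$ ($k{\left(v,T \right)} = - 6 \left(T - 17\right) \left(20 - 21\right) = - 6 \left(-17 + T\right) \left(-1\right) = - 6 \left(17 - T\right) = -102 + 6 T$)
$a = -108$ ($a = -102 + 6 \left(-1\right) = -102 - 6 = -108$)
$\sqrt{36952 + a} = \sqrt{36952 - 108} = \sqrt{36844} = 2 \sqrt{9211}$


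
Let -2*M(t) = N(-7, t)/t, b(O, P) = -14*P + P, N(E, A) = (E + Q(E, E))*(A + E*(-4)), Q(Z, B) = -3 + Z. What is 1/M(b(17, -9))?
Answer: 234/2465 ≈ 0.094929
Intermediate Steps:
N(E, A) = (-3 + 2*E)*(A - 4*E) (N(E, A) = (E + (-3 + E))*(A + E*(-4)) = (-3 + 2*E)*(A - 4*E))
b(O, P) = -13*P
M(t) = -(-476 - 17*t)/(2*t) (M(t) = -(-8*(-7)² - 3*t + 12*(-7) + 2*t*(-7))/(2*t) = -(-8*49 - 3*t - 84 - 14*t)/(2*t) = -(-392 - 3*t - 84 - 14*t)/(2*t) = -(-476 - 17*t)/(2*t))
1/M(b(17, -9)) = 1/(17/2 + 238/((-13*(-9)))) = 1/(17/2 + 238/117) = 1/(2465/234) = 234/2465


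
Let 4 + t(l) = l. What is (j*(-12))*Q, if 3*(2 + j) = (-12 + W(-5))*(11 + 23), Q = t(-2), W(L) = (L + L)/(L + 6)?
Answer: -18096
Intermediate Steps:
W(L) = 2*L/(6 + L) (W(L) = (2*L)/(6 + L) = 2*L/(6 + L))
t(l) = -4 + l
Q = -6 (Q = -4 - 2 = -6)
j = -754/3 (j = -2 + ((-12 + 2*(-5)/(6 - 5))*(11 + 23))/3 = -2 + ((-12 + 2*(-5)/1)*34)/3 = -2 + ((-12 + 2*(-5)*1)*34)/3 = -2 + ((-12 - 10)*34)/3 = -2 + (-22*34)/3 = -2 + (⅓)*(-748) = -2 - 748/3 = -754/3 ≈ -251.33)
(j*(-12))*Q = -754/3*(-12)*(-6) = 3016*(-6) = -18096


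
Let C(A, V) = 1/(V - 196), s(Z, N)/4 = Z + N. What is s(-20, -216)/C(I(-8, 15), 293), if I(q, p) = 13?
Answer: -91568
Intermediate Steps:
s(Z, N) = 4*N + 4*Z (s(Z, N) = 4*(Z + N) = 4*(N + Z) = 4*N + 4*Z)
C(A, V) = 1/(-196 + V)
s(-20, -216)/C(I(-8, 15), 293) = (4*(-216) + 4*(-20))/(1/(-196 + 293)) = (-864 - 80)/(1/97) = -944/1/97 = -944*97 = -91568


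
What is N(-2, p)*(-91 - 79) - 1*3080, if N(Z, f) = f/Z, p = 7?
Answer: -2485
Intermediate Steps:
N(-2, p)*(-91 - 79) - 1*3080 = (7/(-2))*(-91 - 79) - 1*3080 = (7*(-½))*(-170) - 3080 = -7/2*(-170) - 3080 = 595 - 3080 = -2485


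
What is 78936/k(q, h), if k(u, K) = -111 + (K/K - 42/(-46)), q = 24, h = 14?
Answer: -139656/193 ≈ -723.61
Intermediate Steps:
k(u, K) = -2509/23 (k(u, K) = -111 + (1 - 42*(-1/46)) = -111 + (1 + 21/23) = -111 + 44/23 = -2509/23)
78936/k(q, h) = 78936/(-2509/23) = 78936*(-23/2509) = -139656/193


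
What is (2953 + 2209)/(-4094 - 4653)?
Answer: -5162/8747 ≈ -0.59015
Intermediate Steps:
(2953 + 2209)/(-4094 - 4653) = 5162/(-8747) = 5162*(-1/8747) = -5162/8747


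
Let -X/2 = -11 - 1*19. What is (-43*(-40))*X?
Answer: 103200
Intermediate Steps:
X = 60 (X = -2*(-11 - 1*19) = -2*(-11 - 19) = -2*(-30) = 60)
(-43*(-40))*X = -43*(-40)*60 = 1720*60 = 103200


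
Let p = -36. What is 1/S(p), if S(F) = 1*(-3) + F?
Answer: -1/39 ≈ -0.025641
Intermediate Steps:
S(F) = -3 + F
1/S(p) = 1/(-3 - 36) = 1/(-39) = -1/39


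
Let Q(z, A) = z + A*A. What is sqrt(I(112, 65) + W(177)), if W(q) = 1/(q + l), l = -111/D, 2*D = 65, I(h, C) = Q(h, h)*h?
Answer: sqrt(180452817320403)/11283 ≈ 1190.6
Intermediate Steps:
Q(z, A) = z + A**2
I(h, C) = h*(h + h**2) (I(h, C) = (h + h**2)*h = h*(h + h**2))
D = 65/2 (D = (1/2)*65 = 65/2 ≈ 32.500)
l = -222/65 (l = -111/65/2 = -111*2/65 = -222/65 ≈ -3.4154)
W(q) = 1/(-222/65 + q) (W(q) = 1/(q - 222/65) = 1/(-222/65 + q))
sqrt(I(112, 65) + W(177)) = sqrt(112**2*(1 + 112) + 65/(-222 + 65*177)) = sqrt(12544*113 + 65/(-222 + 11505)) = sqrt(1417472 + 65/11283) = sqrt(15993336641/11283) = sqrt(180452817320403)/11283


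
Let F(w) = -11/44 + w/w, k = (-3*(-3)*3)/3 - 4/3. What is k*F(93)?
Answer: 23/4 ≈ 5.7500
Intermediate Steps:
k = 23/3 (k = (9*3)*(⅓) - 4*⅓ = 27*(⅓) - 4/3 = 9 - 4/3 = 23/3 ≈ 7.6667)
F(w) = ¾ (F(w) = -11*1/44 + 1 = -¼ + 1 = ¾)
k*F(93) = (23/3)*(¾) = 23/4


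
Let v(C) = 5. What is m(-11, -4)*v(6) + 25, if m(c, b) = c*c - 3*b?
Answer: 690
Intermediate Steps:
m(c, b) = c² - 3*b
m(-11, -4)*v(6) + 25 = ((-11)² - 3*(-4))*5 + 25 = (121 + 12)*5 + 25 = 133*5 + 25 = 665 + 25 = 690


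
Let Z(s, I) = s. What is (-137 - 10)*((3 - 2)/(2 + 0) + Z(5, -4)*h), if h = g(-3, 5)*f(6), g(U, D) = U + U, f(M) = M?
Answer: 52773/2 ≈ 26387.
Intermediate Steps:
g(U, D) = 2*U
h = -36 (h = (2*(-3))*6 = -6*6 = -36)
(-137 - 10)*((3 - 2)/(2 + 0) + Z(5, -4)*h) = (-137 - 10)*((3 - 2)/(2 + 0) + 5*(-36)) = -147*(1/2 - 180) = -147*(1*(½) - 180) = -147*(½ - 180) = -147*(-359/2) = 52773/2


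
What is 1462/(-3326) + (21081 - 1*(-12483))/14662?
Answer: 22549505/12191453 ≈ 1.8496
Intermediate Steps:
1462/(-3326) + (21081 - 1*(-12483))/14662 = 1462*(-1/3326) + (21081 + 12483)*(1/14662) = -731/1663 + 33564*(1/14662) = -731/1663 + 16782/7331 = 22549505/12191453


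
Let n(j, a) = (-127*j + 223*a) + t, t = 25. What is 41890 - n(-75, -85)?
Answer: 51295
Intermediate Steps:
n(j, a) = 25 - 127*j + 223*a (n(j, a) = (-127*j + 223*a) + 25 = 25 - 127*j + 223*a)
41890 - n(-75, -85) = 41890 - (25 - 127*(-75) + 223*(-85)) = 41890 - (25 + 9525 - 18955) = 41890 - 1*(-9405) = 41890 + 9405 = 51295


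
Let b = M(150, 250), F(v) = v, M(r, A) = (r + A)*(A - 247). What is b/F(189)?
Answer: 400/63 ≈ 6.3492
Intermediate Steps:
M(r, A) = (-247 + A)*(A + r) (M(r, A) = (A + r)*(-247 + A) = (-247 + A)*(A + r))
b = 1200 (b = 250**2 - 247*250 - 247*150 + 250*150 = 62500 - 61750 - 37050 + 37500 = 1200)
b/F(189) = 1200/189 = 1200*(1/189) = 400/63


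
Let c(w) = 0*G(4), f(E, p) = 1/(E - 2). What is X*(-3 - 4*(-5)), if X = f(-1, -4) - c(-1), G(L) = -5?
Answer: -17/3 ≈ -5.6667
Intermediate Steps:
f(E, p) = 1/(-2 + E)
c(w) = 0 (c(w) = 0*(-5) = 0)
X = -⅓ (X = 1/(-2 - 1) - 1*0 = 1/(-3) + 0 = -⅓ + 0 = -⅓ ≈ -0.33333)
X*(-3 - 4*(-5)) = -(-3 - 4*(-5))/3 = -(-3 + 20)/3 = -⅓*17 = -17/3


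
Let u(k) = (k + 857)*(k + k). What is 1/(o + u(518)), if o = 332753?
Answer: 1/1757253 ≈ 5.6907e-7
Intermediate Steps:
u(k) = 2*k*(857 + k) (u(k) = (857 + k)*(2*k) = 2*k*(857 + k))
1/(o + u(518)) = 1/(332753 + 2*518*(857 + 518)) = 1/(332753 + 2*518*1375) = 1/(332753 + 1424500) = 1/1757253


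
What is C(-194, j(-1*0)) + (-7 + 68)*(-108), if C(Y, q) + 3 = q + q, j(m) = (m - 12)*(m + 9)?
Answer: -6807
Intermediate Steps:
j(m) = (-12 + m)*(9 + m)
C(Y, q) = -3 + 2*q (C(Y, q) = -3 + (q + q) = -3 + 2*q)
C(-194, j(-1*0)) + (-7 + 68)*(-108) = (-3 + 2*(-108 + (-1*0)² - (-3)*0)) + (-7 + 68)*(-108) = (-3 + 2*(-108 + 0² - 3*0)) + 61*(-108) = (-3 + 2*(-108 + 0 + 0)) - 6588 = (-3 + 2*(-108)) - 6588 = (-3 - 216) - 6588 = -219 - 6588 = -6807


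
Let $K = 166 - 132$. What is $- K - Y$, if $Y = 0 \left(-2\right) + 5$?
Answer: $-39$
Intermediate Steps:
$K = 34$ ($K = 166 - 132 = 34$)
$Y = 5$ ($Y = 0 + 5 = 5$)
$- K - Y = \left(-1\right) 34 - 5 = -34 - 5 = -39$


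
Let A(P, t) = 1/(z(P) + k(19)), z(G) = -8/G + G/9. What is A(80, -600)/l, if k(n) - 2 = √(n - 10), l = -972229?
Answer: -90/1206536189 ≈ -7.4594e-8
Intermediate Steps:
z(G) = -8/G + G/9 (z(G) = -8/G + G*(⅑) = -8/G + G/9)
k(n) = 2 + √(-10 + n) (k(n) = 2 + √(n - 10) = 2 + √(-10 + n))
A(P, t) = 1/(5 - 8/P + P/9) (A(P, t) = 1/((-8/P + P/9) + (2 + √(-10 + 19))) = 1/((-8/P + P/9) + (2 + √9)) = 1/((-8/P + P/9) + (2 + 3)) = 1/((-8/P + P/9) + 5) = 1/(5 - 8/P + P/9))
A(80, -600)/l = (9*80/(-72 + 80² + 45*80))/(-972229) = (9*80/(-72 + 6400 + 3600))*(-1/972229) = (9*80/9928)*(-1/972229) = (9*80*(1/9928))*(-1/972229) = (90/1241)*(-1/972229) = -90/1206536189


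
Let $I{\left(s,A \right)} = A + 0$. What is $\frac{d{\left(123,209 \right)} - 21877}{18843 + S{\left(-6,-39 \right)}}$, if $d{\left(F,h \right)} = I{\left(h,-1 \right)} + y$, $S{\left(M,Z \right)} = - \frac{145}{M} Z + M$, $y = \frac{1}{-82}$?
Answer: $- \frac{1793997}{1467349} \approx -1.2226$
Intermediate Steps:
$I{\left(s,A \right)} = A$
$y = - \frac{1}{82} \approx -0.012195$
$S{\left(M,Z \right)} = M - \frac{145 Z}{M}$ ($S{\left(M,Z \right)} = - \frac{145 Z}{M} + M = M - \frac{145 Z}{M}$)
$d{\left(F,h \right)} = - \frac{83}{82}$ ($d{\left(F,h \right)} = -1 - \frac{1}{82} = - \frac{83}{82}$)
$\frac{d{\left(123,209 \right)} - 21877}{18843 + S{\left(-6,-39 \right)}} = \frac{- \frac{83}{82} - 21877}{18843 - \left(6 - \frac{5655}{-6}\right)} = - \frac{1793997}{82 \left(18843 - \left(6 - - \frac{1885}{2}\right)\right)} = - \frac{1793997}{82 \left(18843 - \frac{1897}{2}\right)} = - \frac{1793997}{82 \cdot \frac{35789}{2}} = \left(- \frac{1793997}{82}\right) \frac{2}{35789} = - \frac{1793997}{1467349}$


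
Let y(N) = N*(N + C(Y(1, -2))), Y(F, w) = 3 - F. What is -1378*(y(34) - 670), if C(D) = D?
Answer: -763412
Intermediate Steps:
y(N) = N*(2 + N) (y(N) = N*(N + (3 - 1*1)) = N*(N + (3 - 1)) = N*(N + 2) = N*(2 + N))
-1378*(y(34) - 670) = -1378*(34*(2 + 34) - 670) = -1378*(34*36 - 670) = -1378*(1224 - 670) = -1378*554 = -763412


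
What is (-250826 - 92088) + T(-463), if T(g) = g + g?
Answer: -343840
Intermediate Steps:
T(g) = 2*g
(-250826 - 92088) + T(-463) = (-250826 - 92088) + 2*(-463) = -342914 - 926 = -343840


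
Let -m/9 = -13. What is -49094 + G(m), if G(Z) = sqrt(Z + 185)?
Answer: -49094 + sqrt(302) ≈ -49077.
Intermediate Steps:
m = 117 (m = -9*(-13) = 117)
G(Z) = sqrt(185 + Z)
-49094 + G(m) = -49094 + sqrt(185 + 117) = -49094 + sqrt(302)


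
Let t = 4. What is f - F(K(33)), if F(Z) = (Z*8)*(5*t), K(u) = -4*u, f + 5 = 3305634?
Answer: 3326749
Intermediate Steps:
f = 3305629 (f = -5 + 3305634 = 3305629)
F(Z) = 160*Z (F(Z) = (Z*8)*(5*4) = (8*Z)*20 = 160*Z)
f - F(K(33)) = 3305629 - 160*(-4*33) = 3305629 - 160*(-132) = 3305629 - 1*(-21120) = 3305629 + 21120 = 3326749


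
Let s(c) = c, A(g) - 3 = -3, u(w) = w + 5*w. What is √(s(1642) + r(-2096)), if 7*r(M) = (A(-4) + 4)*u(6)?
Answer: 23*√154/7 ≈ 40.775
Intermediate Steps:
u(w) = 6*w
A(g) = 0 (A(g) = 3 - 3 = 0)
r(M) = 144/7 (r(M) = ((0 + 4)*(6*6))/7 = (4*36)/7 = (⅐)*144 = 144/7)
√(s(1642) + r(-2096)) = √(1642 + 144/7) = √(11638/7) = 23*√154/7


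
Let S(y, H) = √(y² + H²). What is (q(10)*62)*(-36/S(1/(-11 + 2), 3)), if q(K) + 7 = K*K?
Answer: -934092*√730/365 ≈ -69145.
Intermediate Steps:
q(K) = -7 + K² (q(K) = -7 + K*K = -7 + K²)
S(y, H) = √(H² + y²)
(q(10)*62)*(-36/S(1/(-11 + 2), 3)) = ((-7 + 10²)*62)*(-36/√(3² + (1/(-11 + 2))²)) = ((-7 + 100)*62)*(-36/√(9 + (1/(-9))²)) = (93*62)*(-36/√(9 + (-⅑)²)) = 5766*(-36/√(9 + 1/81)) = 5766*(-36*9*√730/730) = 5766*(-162*√730/365) = -934092*√730/365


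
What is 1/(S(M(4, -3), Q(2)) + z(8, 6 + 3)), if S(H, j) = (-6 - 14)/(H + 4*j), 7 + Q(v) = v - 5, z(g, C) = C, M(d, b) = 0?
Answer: 2/19 ≈ 0.10526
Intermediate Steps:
Q(v) = -12 + v (Q(v) = -7 + (v - 5) = -7 + (-5 + v) = -12 + v)
S(H, j) = -20/(H + 4*j)
1/(S(M(4, -3), Q(2)) + z(8, 6 + 3)) = 1/(-20/(0 + 4*(-12 + 2)) + (6 + 3)) = 1/(-20/(0 + 4*(-10)) + 9) = 1/(-20/(0 - 40) + 9) = 1/(-20/(-40) + 9) = 1/(-20*(-1/40) + 9) = 1/(1/2 + 9) = 1/(19/2) = 2/19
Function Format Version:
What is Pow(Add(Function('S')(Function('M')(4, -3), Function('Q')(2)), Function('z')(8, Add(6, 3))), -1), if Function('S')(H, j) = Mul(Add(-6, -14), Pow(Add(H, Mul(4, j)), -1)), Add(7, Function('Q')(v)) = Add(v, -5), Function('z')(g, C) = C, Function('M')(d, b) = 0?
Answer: Rational(2, 19) ≈ 0.10526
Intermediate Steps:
Function('Q')(v) = Add(-12, v) (Function('Q')(v) = Add(-7, Add(v, -5)) = Add(-7, Add(-5, v)) = Add(-12, v))
Function('S')(H, j) = Mul(-20, Pow(Add(H, Mul(4, j)), -1))
Pow(Add(Function('S')(Function('M')(4, -3), Function('Q')(2)), Function('z')(8, Add(6, 3))), -1) = Pow(Add(Mul(-20, Pow(Add(0, Mul(4, Add(-12, 2))), -1)), Add(6, 3)), -1) = Pow(Add(Mul(-20, Pow(Add(0, Mul(4, -10)), -1)), 9), -1) = Pow(Add(Mul(-20, Pow(Add(0, -40), -1)), 9), -1) = Pow(Add(Mul(-20, Pow(-40, -1)), 9), -1) = Pow(Add(Mul(-20, Rational(-1, 40)), 9), -1) = Pow(Add(Rational(1, 2), 9), -1) = Pow(Rational(19, 2), -1) = Rational(2, 19)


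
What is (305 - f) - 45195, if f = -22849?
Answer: -22041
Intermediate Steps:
(305 - f) - 45195 = (305 - 1*(-22849)) - 45195 = (305 + 22849) - 45195 = 23154 - 45195 = -22041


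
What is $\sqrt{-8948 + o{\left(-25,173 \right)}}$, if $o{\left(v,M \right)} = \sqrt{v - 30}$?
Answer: $\sqrt{-8948 + i \sqrt{55}} \approx 0.0392 + 94.594 i$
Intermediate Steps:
$o{\left(v,M \right)} = \sqrt{-30 + v}$
$\sqrt{-8948 + o{\left(-25,173 \right)}} = \sqrt{-8948 + \sqrt{-30 - 25}} = \sqrt{-8948 + \sqrt{-55}} = \sqrt{-8948 + i \sqrt{55}}$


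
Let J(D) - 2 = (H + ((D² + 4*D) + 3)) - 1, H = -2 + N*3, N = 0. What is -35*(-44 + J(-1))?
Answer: 1575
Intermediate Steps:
H = -2 (H = -2 + 0*3 = -2 + 0 = -2)
J(D) = 2 + D² + 4*D (J(D) = 2 + ((-2 + ((D² + 4*D) + 3)) - 1) = 2 + ((-2 + (3 + D² + 4*D)) - 1) = 2 + ((1 + D² + 4*D) - 1) = 2 + (D² + 4*D) = 2 + D² + 4*D)
-35*(-44 + J(-1)) = -35*(-44 + (2 + (-1)² + 4*(-1))) = -35*(-44 + (2 + 1 - 4)) = -35*(-44 - 1) = -35*(-45) = 1575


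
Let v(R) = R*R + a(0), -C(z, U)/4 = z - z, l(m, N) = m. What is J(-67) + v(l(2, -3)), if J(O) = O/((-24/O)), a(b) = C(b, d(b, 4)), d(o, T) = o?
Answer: -4393/24 ≈ -183.04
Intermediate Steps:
C(z, U) = 0 (C(z, U) = -4*(z - z) = -4*0 = 0)
a(b) = 0
v(R) = R² (v(R) = R*R + 0 = R² + 0 = R²)
J(O) = -O²/24 (J(O) = O*(-O/24) = -O²/24)
J(-67) + v(l(2, -3)) = -1/24*(-67)² + 2² = -1/24*4489 + 4 = -4489/24 + 4 = -4393/24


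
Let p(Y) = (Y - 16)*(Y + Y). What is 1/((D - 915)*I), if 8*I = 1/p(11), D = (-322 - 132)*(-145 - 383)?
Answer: -880/238797 ≈ -0.0036851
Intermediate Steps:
p(Y) = 2*Y*(-16 + Y) (p(Y) = (-16 + Y)*(2*Y) = 2*Y*(-16 + Y))
D = 239712 (D = -454*(-528) = 239712)
I = -1/880 (I = 1/(8*((2*11*(-16 + 11)))) = 1/(8*((2*11*(-5)))) = (⅛)/(-110) = (⅛)*(-1/110) = -1/880 ≈ -0.0011364)
1/((D - 915)*I) = 1/((239712 - 915)*(-1/880)) = -880/238797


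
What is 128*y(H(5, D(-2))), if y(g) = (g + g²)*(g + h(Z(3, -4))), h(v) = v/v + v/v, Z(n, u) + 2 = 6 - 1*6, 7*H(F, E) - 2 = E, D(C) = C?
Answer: 0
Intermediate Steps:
H(F, E) = 2/7 + E/7
Z(n, u) = -2 (Z(n, u) = -2 + (6 - 1*6) = -2 + (6 - 6) = -2 + 0 = -2)
h(v) = 2 (h(v) = 1 + 1 = 2)
y(g) = (2 + g)*(g + g²) (y(g) = (g + g²)*(g + 2) = (g + g²)*(2 + g) = (2 + g)*(g + g²))
128*y(H(5, D(-2))) = 128*((2/7 + (⅐)*(-2))*(2 + (2/7 + (⅐)*(-2))² + 3*(2/7 + (⅐)*(-2)))) = 128*((2/7 - 2/7)*(2 + (2/7 - 2/7)² + 3*(2/7 - 2/7))) = 128*(0*(2 + 0² + 3*0)) = 128*(0*(2 + 0 + 0)) = 128*(0*2) = 128*0 = 0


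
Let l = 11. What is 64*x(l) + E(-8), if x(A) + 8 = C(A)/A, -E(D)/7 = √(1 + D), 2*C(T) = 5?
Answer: -5472/11 - 7*I*√7 ≈ -497.45 - 18.52*I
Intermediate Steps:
C(T) = 5/2 (C(T) = (½)*5 = 5/2)
E(D) = -7*√(1 + D)
x(A) = -8 + 5/(2*A)
64*x(l) + E(-8) = 64*(-8 + (5/2)/11) - 7*√(1 - 8) = 64*(-8 + (5/2)*(1/11)) - 7*I*√7 = 64*(-8 + 5/22) - 7*I*√7 = 64*(-171/22) - 7*I*√7 = -5472/11 - 7*I*√7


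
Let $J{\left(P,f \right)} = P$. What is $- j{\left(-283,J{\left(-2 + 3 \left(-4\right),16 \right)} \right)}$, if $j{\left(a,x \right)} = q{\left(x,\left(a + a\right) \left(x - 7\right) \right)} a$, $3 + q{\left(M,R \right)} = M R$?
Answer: $-47093181$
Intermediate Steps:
$q{\left(M,R \right)} = -3 + M R$
$j{\left(a,x \right)} = a \left(-3 + 2 a x \left(-7 + x\right)\right)$ ($j{\left(a,x \right)} = \left(-3 + x \left(a + a\right) \left(x - 7\right)\right) a = \left(-3 + x 2 a \left(-7 + x\right)\right) a = \left(-3 + 2 a x \left(-7 + x\right)\right) a = a \left(-3 + 2 a x \left(-7 + x\right)\right)$)
$- j{\left(-283,J{\left(-2 + 3 \left(-4\right),16 \right)} \right)} = - \left(-283\right) \left(-3 + 2 \left(-283\right) \left(-2 + 3 \left(-4\right)\right) \left(-7 + \left(-2 + 3 \left(-4\right)\right)\right)\right) = - \left(-283\right) \left(-3 + 2 \left(-283\right) \left(-2 - 12\right) \left(-7 - 14\right)\right) = - \left(-283\right) \left(-3 + 2 \left(-283\right) \left(-14\right) \left(-7 - 14\right)\right) = - \left(-283\right) \left(-3 + 2 \left(-283\right) \left(-14\right) \left(-21\right)\right) = - \left(-283\right) \left(-3 - 166404\right) = - \left(-283\right) \left(-166407\right) = \left(-1\right) 47093181 = -47093181$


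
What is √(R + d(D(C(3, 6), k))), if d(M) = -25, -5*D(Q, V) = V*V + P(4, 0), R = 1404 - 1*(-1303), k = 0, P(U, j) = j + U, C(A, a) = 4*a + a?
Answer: 3*√298 ≈ 51.788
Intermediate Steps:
C(A, a) = 5*a
P(U, j) = U + j
R = 2707 (R = 1404 + 1303 = 2707)
D(Q, V) = -⅘ - V²/5 (D(Q, V) = -(V*V + (4 + 0))/5 = -(V² + 4)/5 = -(4 + V²)/5 = -⅘ - V²/5)
√(R + d(D(C(3, 6), k))) = √(2707 - 25) = √2682 = 3*√298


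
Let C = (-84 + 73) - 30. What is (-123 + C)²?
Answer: 26896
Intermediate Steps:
C = -41 (C = -11 - 30 = -41)
(-123 + C)² = (-123 - 41)² = (-164)² = 26896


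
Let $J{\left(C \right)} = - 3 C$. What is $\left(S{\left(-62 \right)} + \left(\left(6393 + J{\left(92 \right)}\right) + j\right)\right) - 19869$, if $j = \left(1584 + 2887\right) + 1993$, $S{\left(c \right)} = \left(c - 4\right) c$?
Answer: $-3196$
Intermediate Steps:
$S{\left(c \right)} = c \left(-4 + c\right)$ ($S{\left(c \right)} = \left(-4 + c\right) c = c \left(-4 + c\right)$)
$j = 6464$ ($j = 4471 + 1993 = 6464$)
$\left(S{\left(-62 \right)} + \left(\left(6393 + J{\left(92 \right)}\right) + j\right)\right) - 19869 = \left(- 62 \left(-4 - 62\right) + \left(\left(6393 - 276\right) + 6464\right)\right) - 19869 = \left(\left(-62\right) \left(-66\right) + \left(\left(6393 - 276\right) + 6464\right)\right) - 19869 = \left(4092 + \left(6117 + 6464\right)\right) - 19869 = \left(4092 + 12581\right) - 19869 = 16673 - 19869 = -3196$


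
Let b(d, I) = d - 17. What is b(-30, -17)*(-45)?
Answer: 2115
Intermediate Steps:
b(d, I) = -17 + d
b(-30, -17)*(-45) = (-17 - 30)*(-45) = -47*(-45) = 2115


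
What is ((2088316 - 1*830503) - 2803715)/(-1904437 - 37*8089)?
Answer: 772951/1101865 ≈ 0.70149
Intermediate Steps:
((2088316 - 1*830503) - 2803715)/(-1904437 - 37*8089) = ((2088316 - 830503) - 2803715)/(-1904437 - 299293) = (1257813 - 2803715)/(-2203730) = -1545902*(-1/2203730) = 772951/1101865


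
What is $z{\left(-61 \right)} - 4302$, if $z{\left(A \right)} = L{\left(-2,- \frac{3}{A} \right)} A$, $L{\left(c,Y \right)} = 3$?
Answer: $-4485$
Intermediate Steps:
$z{\left(A \right)} = 3 A$
$z{\left(-61 \right)} - 4302 = 3 \left(-61\right) - 4302 = -183 - 4302 = -4485$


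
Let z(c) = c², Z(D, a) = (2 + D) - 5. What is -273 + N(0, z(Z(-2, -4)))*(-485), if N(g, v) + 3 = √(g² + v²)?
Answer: -10943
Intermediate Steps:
Z(D, a) = -3 + D
N(g, v) = -3 + √(g² + v²)
-273 + N(0, z(Z(-2, -4)))*(-485) = -273 + (-3 + √(0² + ((-3 - 2)²)²))*(-485) = -273 + (-3 + √(0 + ((-5)²)²))*(-485) = -273 + (-3 + √(0 + 25²))*(-485) = -273 + (-3 + √(0 + 625))*(-485) = -273 + (-3 + √625)*(-485) = -273 + (-3 + 25)*(-485) = -273 + 22*(-485) = -273 - 10670 = -10943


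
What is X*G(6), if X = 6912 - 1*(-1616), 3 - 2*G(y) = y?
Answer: -12792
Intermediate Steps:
G(y) = 3/2 - y/2
X = 8528 (X = 6912 + 1616 = 8528)
X*G(6) = 8528*(3/2 - ½*6) = 8528*(3/2 - 3) = 8528*(-3/2) = -12792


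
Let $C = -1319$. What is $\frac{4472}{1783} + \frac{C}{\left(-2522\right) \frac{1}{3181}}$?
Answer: $\frac{7492281021}{4496726} \approx 1666.2$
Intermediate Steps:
$\frac{4472}{1783} + \frac{C}{\left(-2522\right) \frac{1}{3181}} = \frac{4472}{1783} - \frac{1319}{\left(-2522\right) \frac{1}{3181}} = 4472 \cdot \frac{1}{1783} - \frac{1319}{\left(-2522\right) \frac{1}{3181}} = \frac{4472}{1783} - \frac{1319}{- \frac{2522}{3181}} = \frac{4472}{1783} - - \frac{4195739}{2522} = \frac{4472}{1783} + \frac{4195739}{2522} = \frac{7492281021}{4496726}$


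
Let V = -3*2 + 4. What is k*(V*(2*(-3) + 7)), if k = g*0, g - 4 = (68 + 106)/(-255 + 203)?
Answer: 0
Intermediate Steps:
V = -2 (V = -6 + 4 = -2)
g = 17/26 (g = 4 + (68 + 106)/(-255 + 203) = 4 + 174/(-52) = 4 + 174*(-1/52) = 4 - 87/26 = 17/26 ≈ 0.65385)
k = 0 (k = (17/26)*0 = 0)
k*(V*(2*(-3) + 7)) = 0*(-2*(2*(-3) + 7)) = 0*(-2*(-6 + 7)) = 0*(-2*1) = 0*(-2) = 0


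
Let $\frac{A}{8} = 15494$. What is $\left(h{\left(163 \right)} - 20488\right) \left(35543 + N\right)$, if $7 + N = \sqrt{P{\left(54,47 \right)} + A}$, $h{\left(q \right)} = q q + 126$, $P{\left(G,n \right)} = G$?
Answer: $220571952 + 6207 \sqrt{124006} \approx 2.2276 \cdot 10^{8}$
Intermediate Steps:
$A = 123952$ ($A = 8 \cdot 15494 = 123952$)
$h{\left(q \right)} = 126 + q^{2}$ ($h{\left(q \right)} = q^{2} + 126 = 126 + q^{2}$)
$N = -7 + \sqrt{124006}$ ($N = -7 + \sqrt{54 + 123952} = -7 + \sqrt{124006} \approx 345.15$)
$\left(h{\left(163 \right)} - 20488\right) \left(35543 + N\right) = \left(\left(126 + 163^{2}\right) - 20488\right) \left(35543 - \left(7 - \sqrt{124006}\right)\right) = \left(\left(126 + 26569\right) - 20488\right) \left(35536 + \sqrt{124006}\right) = \left(26695 - 20488\right) \left(35536 + \sqrt{124006}\right) = 6207 \left(35536 + \sqrt{124006}\right) = 220571952 + 6207 \sqrt{124006}$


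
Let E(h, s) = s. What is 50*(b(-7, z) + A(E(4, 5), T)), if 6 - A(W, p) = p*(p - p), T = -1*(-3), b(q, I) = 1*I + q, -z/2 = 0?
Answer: -50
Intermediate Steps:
z = 0 (z = -2*0 = 0)
b(q, I) = I + q
T = 3
A(W, p) = 6 (A(W, p) = 6 - p*(p - p) = 6 - p*0 = 6 - 1*0 = 6 + 0 = 6)
50*(b(-7, z) + A(E(4, 5), T)) = 50*((0 - 7) + 6) = 50*(-7 + 6) = 50*(-1) = -50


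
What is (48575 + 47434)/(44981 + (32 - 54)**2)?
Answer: 32003/15155 ≈ 2.1117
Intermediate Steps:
(48575 + 47434)/(44981 + (32 - 54)**2) = 96009/(44981 + (-22)**2) = 96009/(44981 + 484) = 96009/45465 = 96009*(1/45465) = 32003/15155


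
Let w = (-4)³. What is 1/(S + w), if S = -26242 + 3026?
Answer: -1/23280 ≈ -4.2955e-5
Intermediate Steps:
w = -64
S = -23216
1/(S + w) = 1/(-23216 - 64) = 1/(-23280) = -1/23280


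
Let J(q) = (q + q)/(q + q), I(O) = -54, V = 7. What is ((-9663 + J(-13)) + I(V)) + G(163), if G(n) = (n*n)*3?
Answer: 69991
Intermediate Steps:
G(n) = 3*n**2 (G(n) = n**2*3 = 3*n**2)
J(q) = 1 (J(q) = (2*q)/((2*q)) = (2*q)*(1/(2*q)) = 1)
((-9663 + J(-13)) + I(V)) + G(163) = ((-9663 + 1) - 54) + 3*163**2 = (-9662 - 54) + 3*26569 = -9716 + 79707 = 69991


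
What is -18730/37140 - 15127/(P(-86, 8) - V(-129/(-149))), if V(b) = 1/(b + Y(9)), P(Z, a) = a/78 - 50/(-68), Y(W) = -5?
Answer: -22945872694799/1637781150 ≈ -14010.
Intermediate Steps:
P(Z, a) = 25/34 + a/78 (P(Z, a) = a*(1/78) - 50*(-1/68) = a/78 + 25/34 = 25/34 + a/78)
V(b) = 1/(-5 + b) (V(b) = 1/(b - 5) = 1/(-5 + b))
-18730/37140 - 15127/(P(-86, 8) - V(-129/(-149))) = -18730/37140 - 15127/((25/34 + (1/78)*8) - 1/(-5 - 129/(-149))) = -18730*1/37140 - 15127/((25/34 + 4/39) - 1/(-5 - 129*(-1/149))) = -1873/3714 - 15127/(1111/1326 - 1/(-5 + 129/149)) = -1873/3714 - 15127/(1111/1326 - 1/(-616/149)) = -1873/3714 - 15127/(1111/1326 - 1*(-149/616)) = -1873/3714 - 15127/(1111/1326 + 149/616) = -1873/3714 - 15127/440975/408408 = -1873/3714 - 15127*408408/440975 = -1873/3714 - 6177987816/440975 = -22945872694799/1637781150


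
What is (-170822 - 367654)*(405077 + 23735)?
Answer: -230904970512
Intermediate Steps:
(-170822 - 367654)*(405077 + 23735) = -538476*428812 = -230904970512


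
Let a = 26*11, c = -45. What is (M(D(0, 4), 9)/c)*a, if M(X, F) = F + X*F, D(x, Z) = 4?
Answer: -286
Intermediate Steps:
M(X, F) = F + F*X
a = 286
(M(D(0, 4), 9)/c)*a = ((9*(1 + 4))/(-45))*286 = ((9*5)*(-1/45))*286 = (45*(-1/45))*286 = -1*286 = -286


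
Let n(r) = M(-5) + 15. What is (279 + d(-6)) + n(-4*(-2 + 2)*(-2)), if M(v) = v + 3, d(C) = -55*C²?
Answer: -1688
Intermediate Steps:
M(v) = 3 + v
n(r) = 13 (n(r) = (3 - 5) + 15 = -2 + 15 = 13)
(279 + d(-6)) + n(-4*(-2 + 2)*(-2)) = (279 - 55*(-6)²) + 13 = (279 - 55*36) + 13 = (279 - 1980) + 13 = -1701 + 13 = -1688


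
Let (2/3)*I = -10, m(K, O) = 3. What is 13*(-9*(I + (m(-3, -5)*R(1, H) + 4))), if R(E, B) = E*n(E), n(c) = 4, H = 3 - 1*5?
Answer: -117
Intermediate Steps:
H = -2 (H = 3 - 5 = -2)
I = -15 (I = (3/2)*(-10) = -15)
R(E, B) = 4*E (R(E, B) = E*4 = 4*E)
13*(-9*(I + (m(-3, -5)*R(1, H) + 4))) = 13*(-9*(-15 + (3*(4*1) + 4))) = 13*(-9*(-15 + (3*4 + 4))) = 13*(-9*(-15 + (12 + 4))) = 13*(-9*(-15 + 16)) = 13*(-9*1) = 13*(-9) = -117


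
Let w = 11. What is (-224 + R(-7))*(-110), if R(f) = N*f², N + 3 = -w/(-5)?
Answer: 28952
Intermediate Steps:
N = -⅘ (N = -3 - 11/(-5) = -3 - 11*(-1)/5 = -3 - 1*(-11/5) = -3 + 11/5 = -⅘ ≈ -0.80000)
R(f) = -4*f²/5
(-224 + R(-7))*(-110) = (-224 - ⅘*(-7)²)*(-110) = (-224 - ⅘*49)*(-110) = (-224 - 196/5)*(-110) = -1316/5*(-110) = 28952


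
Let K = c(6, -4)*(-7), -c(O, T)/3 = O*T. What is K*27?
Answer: -13608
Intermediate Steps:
c(O, T) = -3*O*T
K = -504 (K = -3*6*(-4)*(-7) = 72*(-7) = -504)
K*27 = -504*27 = -13608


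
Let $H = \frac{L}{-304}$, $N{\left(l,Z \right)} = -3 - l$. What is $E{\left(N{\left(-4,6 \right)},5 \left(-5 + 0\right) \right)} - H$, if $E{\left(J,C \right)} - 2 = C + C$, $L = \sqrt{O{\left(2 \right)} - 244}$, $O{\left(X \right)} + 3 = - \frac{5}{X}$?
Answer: $-48 + \frac{i \sqrt{998}}{608} \approx -48.0 + 0.051959 i$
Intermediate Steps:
$O{\left(X \right)} = -3 - \frac{5}{X}$
$L = \frac{i \sqrt{998}}{2}$ ($L = \sqrt{\left(-3 - \frac{5}{2}\right) - 244} = \sqrt{- \frac{11}{2} - 244} = \sqrt{- \frac{499}{2}} = \frac{i \sqrt{998}}{2} \approx 15.796 i$)
$E{\left(J,C \right)} = 2 + 2 C$ ($E{\left(J,C \right)} = 2 + \left(C + C\right) = 2 + 2 C$)
$H = - \frac{i \sqrt{998}}{608}$ ($H = \frac{\frac{1}{2} i \sqrt{998}}{-304} = \frac{i \sqrt{998}}{2} \left(- \frac{1}{304}\right) = - \frac{i \sqrt{998}}{608} \approx - 0.051959 i$)
$E{\left(N{\left(-4,6 \right)},5 \left(-5 + 0\right) \right)} - H = \left(2 + 2 \cdot 5 \left(-5 + 0\right)\right) - - \frac{i \sqrt{998}}{608} = \left(2 + 2 \cdot 5 \left(-5\right)\right) + \frac{i \sqrt{998}}{608} = \left(2 + 2 \left(-25\right)\right) + \frac{i \sqrt{998}}{608} = \left(2 - 50\right) + \frac{i \sqrt{998}}{608} = -48 + \frac{i \sqrt{998}}{608}$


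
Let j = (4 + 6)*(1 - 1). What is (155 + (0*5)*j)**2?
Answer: 24025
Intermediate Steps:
j = 0 (j = 10*0 = 0)
(155 + (0*5)*j)**2 = (155 + (0*5)*0)**2 = (155 + 0*0)**2 = (155 + 0)**2 = 155**2 = 24025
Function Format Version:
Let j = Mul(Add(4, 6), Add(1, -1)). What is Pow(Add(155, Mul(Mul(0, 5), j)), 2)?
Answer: 24025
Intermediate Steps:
j = 0 (j = Mul(10, 0) = 0)
Pow(Add(155, Mul(Mul(0, 5), j)), 2) = Pow(Add(155, Mul(Mul(0, 5), 0)), 2) = Pow(Add(155, Mul(0, 0)), 2) = Pow(Add(155, 0), 2) = Pow(155, 2) = 24025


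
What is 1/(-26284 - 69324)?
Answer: -1/95608 ≈ -1.0459e-5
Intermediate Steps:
1/(-26284 - 69324) = 1/(-95608) = -1/95608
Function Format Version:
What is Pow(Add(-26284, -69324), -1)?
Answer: Rational(-1, 95608) ≈ -1.0459e-5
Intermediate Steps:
Pow(Add(-26284, -69324), -1) = Pow(-95608, -1) = Rational(-1, 95608)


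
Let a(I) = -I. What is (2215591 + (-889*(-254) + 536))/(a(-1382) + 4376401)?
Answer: 2441933/4377783 ≈ 0.55780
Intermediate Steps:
(2215591 + (-889*(-254) + 536))/(a(-1382) + 4376401) = (2215591 + (-889*(-254) + 536))/(-1*(-1382) + 4376401) = (2215591 + (225806 + 536))/(1382 + 4376401) = (2215591 + 226342)/4377783 = 2441933*(1/4377783) = 2441933/4377783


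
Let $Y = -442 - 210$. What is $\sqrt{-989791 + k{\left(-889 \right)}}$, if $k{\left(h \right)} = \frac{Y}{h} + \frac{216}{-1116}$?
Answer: $\frac{i \sqrt{751744350984669}}{27559} \approx 994.88 i$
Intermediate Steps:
$Y = -652$
$k{\left(h \right)} = - \frac{6}{31} - \frac{652}{h}$ ($k{\left(h \right)} = - \frac{652}{h} + \frac{216}{-1116} = - \frac{652}{h} + 216 \left(- \frac{1}{1116}\right) = - \frac{652}{h} - \frac{6}{31} = - \frac{6}{31} - \frac{652}{h}$)
$\sqrt{-989791 + k{\left(-889 \right)}} = \sqrt{-989791 - \left(\frac{6}{31} + \frac{652}{-889}\right)} = \sqrt{-989791 - - \frac{14878}{27559}} = \sqrt{-989791 + \left(- \frac{6}{31} + \frac{652}{889}\right)} = \sqrt{-989791 + \frac{14878}{27559}} = \sqrt{- \frac{27277635291}{27559}} = \frac{i \sqrt{751744350984669}}{27559}$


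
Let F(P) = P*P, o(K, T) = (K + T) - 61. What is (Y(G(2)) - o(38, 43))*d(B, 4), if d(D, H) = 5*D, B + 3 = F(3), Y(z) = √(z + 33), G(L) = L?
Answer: -600 + 30*√35 ≈ -422.52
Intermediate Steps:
o(K, T) = -61 + K + T
Y(z) = √(33 + z)
F(P) = P²
B = 6 (B = -3 + 3² = -3 + 9 = 6)
(Y(G(2)) - o(38, 43))*d(B, 4) = (√(33 + 2) - (-61 + 38 + 43))*(5*6) = (√35 - 1*20)*30 = (√35 - 20)*30 = (-20 + √35)*30 = -600 + 30*√35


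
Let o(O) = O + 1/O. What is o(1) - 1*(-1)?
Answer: 3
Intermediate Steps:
o(1) - 1*(-1) = (1 + 1/1) - 1*(-1) = (1 + 1) + 1 = 2 + 1 = 3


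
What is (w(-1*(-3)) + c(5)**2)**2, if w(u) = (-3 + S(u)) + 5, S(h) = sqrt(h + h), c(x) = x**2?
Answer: (627 + sqrt(6))**2 ≈ 3.9621e+5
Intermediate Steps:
S(h) = sqrt(2)*sqrt(h) (S(h) = sqrt(2*h) = sqrt(2)*sqrt(h))
w(u) = 2 + sqrt(2)*sqrt(u) (w(u) = (-3 + sqrt(2)*sqrt(u)) + 5 = 2 + sqrt(2)*sqrt(u))
(w(-1*(-3)) + c(5)**2)**2 = ((2 + sqrt(2)*sqrt(-1*(-3))) + (5**2)**2)**2 = ((2 + sqrt(2)*sqrt(3)) + 25**2)**2 = ((2 + sqrt(6)) + 625)**2 = (627 + sqrt(6))**2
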